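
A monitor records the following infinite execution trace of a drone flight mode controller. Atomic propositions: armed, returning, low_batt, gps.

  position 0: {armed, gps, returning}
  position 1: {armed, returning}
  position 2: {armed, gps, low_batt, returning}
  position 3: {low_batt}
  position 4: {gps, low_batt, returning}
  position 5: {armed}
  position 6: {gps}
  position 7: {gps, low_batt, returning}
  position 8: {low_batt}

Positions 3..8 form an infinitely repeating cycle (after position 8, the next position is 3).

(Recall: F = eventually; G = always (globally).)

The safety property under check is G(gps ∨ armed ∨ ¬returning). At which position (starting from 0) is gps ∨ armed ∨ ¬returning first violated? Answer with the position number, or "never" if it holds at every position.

gps ∨ armed ∨ ¬returning holds at every position 0..8, and those are all the positions the trace ever visits, so the invariant G(gps ∨ armed ∨ ¬returning) is never violated.

never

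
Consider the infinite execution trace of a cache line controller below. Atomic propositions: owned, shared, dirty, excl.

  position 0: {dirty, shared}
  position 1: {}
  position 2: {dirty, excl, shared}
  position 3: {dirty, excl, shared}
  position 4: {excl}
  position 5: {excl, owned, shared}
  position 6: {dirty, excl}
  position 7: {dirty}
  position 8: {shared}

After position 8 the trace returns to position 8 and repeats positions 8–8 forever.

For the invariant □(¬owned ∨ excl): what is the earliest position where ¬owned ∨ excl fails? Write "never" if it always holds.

¬owned ∨ excl holds at every position 0..8, and those are all the positions the trace ever visits, so the invariant □(¬owned ∨ excl) is never violated.

never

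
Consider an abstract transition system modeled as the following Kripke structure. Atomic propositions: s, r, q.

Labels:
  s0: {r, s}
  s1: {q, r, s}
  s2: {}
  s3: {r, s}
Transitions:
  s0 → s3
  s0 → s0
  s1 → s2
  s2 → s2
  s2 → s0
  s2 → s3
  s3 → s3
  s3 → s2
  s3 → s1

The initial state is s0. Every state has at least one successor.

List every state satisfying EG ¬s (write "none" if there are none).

States satisfying ¬s: {s2}.
States satisfying EG ¬s: {s2}.

{s2}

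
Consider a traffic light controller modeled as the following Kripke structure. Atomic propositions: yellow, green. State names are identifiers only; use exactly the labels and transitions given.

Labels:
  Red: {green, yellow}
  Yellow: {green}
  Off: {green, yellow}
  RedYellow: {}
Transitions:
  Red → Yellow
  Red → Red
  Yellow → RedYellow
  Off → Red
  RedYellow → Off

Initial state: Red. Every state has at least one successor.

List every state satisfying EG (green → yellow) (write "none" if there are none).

{Red, Off, RedYellow}

States satisfying green → yellow: {Red, Off, RedYellow}.
States satisfying EG (green → yellow): {Red, Off, RedYellow}.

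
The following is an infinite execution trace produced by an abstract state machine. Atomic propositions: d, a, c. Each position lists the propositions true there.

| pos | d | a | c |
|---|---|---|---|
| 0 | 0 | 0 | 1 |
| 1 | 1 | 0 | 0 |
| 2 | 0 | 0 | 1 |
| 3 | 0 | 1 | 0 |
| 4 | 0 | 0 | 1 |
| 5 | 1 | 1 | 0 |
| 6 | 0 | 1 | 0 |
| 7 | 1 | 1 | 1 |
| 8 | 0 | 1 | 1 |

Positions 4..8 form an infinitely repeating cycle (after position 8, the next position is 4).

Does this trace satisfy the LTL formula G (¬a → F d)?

Satisfied

¬a → F d holds at every position 0..8, and those are all positions ever visited, so G (¬a → F d) holds.
Positions where ¬a holds: 0, 1, 2, 4.
Check F d at each: 0→ok, 1→ok, 2→ok, 4→ok.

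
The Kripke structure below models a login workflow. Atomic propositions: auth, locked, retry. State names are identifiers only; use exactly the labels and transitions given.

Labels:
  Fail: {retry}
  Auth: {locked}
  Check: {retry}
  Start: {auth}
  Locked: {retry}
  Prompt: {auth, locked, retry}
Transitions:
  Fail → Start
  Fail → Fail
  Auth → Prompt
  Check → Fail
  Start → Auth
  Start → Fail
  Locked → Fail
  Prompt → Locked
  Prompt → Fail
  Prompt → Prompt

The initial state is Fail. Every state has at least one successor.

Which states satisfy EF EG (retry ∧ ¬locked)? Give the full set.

States satisfying EG (retry ∧ ¬locked): {Fail, Check, Locked}.
States satisfying EF EG (retry ∧ ¬locked): {Fail, Auth, Check, Start, Locked, Prompt}.

{Fail, Auth, Check, Start, Locked, Prompt}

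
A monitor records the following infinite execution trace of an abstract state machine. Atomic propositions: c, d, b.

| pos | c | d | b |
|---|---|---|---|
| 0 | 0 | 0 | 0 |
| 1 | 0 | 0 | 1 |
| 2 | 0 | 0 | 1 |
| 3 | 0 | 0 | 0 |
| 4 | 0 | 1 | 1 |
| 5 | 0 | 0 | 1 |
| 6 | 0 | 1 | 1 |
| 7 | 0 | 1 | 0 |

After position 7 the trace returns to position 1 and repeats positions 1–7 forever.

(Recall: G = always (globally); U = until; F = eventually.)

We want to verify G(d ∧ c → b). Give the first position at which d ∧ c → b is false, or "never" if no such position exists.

never

d ∧ c → b holds at every position 0..7, and those are all the positions the trace ever visits, so the invariant G(d ∧ c → b) is never violated.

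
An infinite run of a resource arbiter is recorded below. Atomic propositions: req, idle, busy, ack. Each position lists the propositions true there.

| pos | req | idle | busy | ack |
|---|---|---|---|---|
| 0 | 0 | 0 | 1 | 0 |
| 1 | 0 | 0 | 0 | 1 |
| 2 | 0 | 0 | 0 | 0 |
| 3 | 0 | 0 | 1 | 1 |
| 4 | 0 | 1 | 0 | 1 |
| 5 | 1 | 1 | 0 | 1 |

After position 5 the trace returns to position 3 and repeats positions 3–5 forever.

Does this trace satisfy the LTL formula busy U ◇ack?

Walking from position 0: ◇ack first holds at position 0, and busy holds at every earlier position along the way, so busy U ◇ack holds.

Satisfied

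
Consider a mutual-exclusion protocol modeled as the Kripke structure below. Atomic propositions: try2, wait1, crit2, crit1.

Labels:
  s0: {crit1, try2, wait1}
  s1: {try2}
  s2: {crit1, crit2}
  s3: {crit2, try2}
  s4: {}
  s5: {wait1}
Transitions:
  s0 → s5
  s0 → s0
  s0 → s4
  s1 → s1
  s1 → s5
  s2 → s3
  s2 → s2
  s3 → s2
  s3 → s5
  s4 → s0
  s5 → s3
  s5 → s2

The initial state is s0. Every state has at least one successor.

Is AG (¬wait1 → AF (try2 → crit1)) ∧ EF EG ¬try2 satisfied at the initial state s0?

Satisfied

States satisfying ¬wait1 → AF (try2 → crit1): {s0, s2, s3, s4, s5}.
States satisfying AG (¬wait1 → AF (try2 → crit1)): {s0, s2, s3, s4, s5}.
States satisfying EG ¬try2: {s2, s5}.
States satisfying EF EG ¬try2: {s0, s1, s2, s3, s4, s5}.
States satisfying AG (¬wait1 → AF (try2 → crit1)) ∧ EF EG ¬try2: {s0, s2, s3, s4, s5}.
s0 ∈ Sat(AG (¬wait1 → AF (try2 → crit1)) ∧ EF EG ¬try2).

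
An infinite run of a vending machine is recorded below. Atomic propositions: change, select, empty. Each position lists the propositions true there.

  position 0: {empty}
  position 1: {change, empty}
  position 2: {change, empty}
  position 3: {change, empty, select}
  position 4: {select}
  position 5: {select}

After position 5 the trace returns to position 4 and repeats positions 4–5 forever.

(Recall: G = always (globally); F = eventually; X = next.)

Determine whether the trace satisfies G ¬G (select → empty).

¬G (select → empty) holds at every position 0..5, and those are all positions ever visited, so G ¬G (select → empty) holds.

Satisfied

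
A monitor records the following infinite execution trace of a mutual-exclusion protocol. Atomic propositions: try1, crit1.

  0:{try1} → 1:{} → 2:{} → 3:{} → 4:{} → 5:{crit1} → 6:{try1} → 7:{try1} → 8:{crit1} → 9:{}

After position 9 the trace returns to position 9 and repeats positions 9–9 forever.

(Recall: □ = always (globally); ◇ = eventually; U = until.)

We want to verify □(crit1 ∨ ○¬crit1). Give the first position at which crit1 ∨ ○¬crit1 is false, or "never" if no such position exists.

4

Check crit1 ∨ ○¬crit1 at each position in order: 0 ✓, 1 ✓, 2 ✓, 3 ✓.
At position 4 the labels are {} and the next position 5 has {crit1}, so crit1 ∨ ○¬crit1 is false there. This is the first violation.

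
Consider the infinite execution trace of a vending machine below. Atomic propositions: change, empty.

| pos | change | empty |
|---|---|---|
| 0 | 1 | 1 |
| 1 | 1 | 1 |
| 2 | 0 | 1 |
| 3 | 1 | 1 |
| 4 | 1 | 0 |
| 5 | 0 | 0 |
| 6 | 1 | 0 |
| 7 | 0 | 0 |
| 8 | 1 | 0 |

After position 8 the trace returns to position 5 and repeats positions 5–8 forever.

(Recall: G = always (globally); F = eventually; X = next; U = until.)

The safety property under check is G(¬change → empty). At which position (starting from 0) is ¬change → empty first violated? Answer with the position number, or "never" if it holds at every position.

5

Check ¬change → empty at each position in order: 0 ✓, 1 ✓, 2 ✓, 3 ✓, 4 ✓.
At position 5 the labels are {}, so ¬change → empty is false there. This is the first violation.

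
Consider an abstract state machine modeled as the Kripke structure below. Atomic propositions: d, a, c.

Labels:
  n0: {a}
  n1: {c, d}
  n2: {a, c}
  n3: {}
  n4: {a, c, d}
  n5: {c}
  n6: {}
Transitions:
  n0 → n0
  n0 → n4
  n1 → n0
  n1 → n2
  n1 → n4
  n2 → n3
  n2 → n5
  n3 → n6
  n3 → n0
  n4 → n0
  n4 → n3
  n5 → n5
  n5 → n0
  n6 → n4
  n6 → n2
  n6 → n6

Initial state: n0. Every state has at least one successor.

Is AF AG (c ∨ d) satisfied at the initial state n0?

Violated

States satisfying AG (c ∨ d): ∅.
States satisfying AF AG (c ∨ d): ∅.
There is a path from n0 along which AG (c ∨ d) never holds.
n0 ∉ Sat(AF AG (c ∨ d)).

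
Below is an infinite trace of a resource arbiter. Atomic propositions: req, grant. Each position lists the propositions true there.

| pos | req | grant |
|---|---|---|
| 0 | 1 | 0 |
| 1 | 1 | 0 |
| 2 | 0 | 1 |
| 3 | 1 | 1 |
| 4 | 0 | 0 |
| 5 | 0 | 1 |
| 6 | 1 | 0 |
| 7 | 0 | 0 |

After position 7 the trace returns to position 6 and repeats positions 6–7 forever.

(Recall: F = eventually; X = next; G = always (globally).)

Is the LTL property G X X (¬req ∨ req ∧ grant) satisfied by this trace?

Does not hold

X X (¬req ∨ req ∧ grant) must hold at every position from 0 onward. It fails at position 4, so G X X (¬req ∨ req ∧ grant) is false.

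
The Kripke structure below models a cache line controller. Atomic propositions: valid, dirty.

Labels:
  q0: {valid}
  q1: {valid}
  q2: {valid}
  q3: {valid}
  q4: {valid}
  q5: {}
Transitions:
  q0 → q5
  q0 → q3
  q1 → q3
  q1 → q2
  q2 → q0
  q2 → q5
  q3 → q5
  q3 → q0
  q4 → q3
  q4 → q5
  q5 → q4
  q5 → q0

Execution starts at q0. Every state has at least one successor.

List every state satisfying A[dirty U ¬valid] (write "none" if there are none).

{q5}

States satisfying dirty: ∅.
States satisfying ¬valid: {q5}.
States satisfying A[dirty U ¬valid]: {q5}.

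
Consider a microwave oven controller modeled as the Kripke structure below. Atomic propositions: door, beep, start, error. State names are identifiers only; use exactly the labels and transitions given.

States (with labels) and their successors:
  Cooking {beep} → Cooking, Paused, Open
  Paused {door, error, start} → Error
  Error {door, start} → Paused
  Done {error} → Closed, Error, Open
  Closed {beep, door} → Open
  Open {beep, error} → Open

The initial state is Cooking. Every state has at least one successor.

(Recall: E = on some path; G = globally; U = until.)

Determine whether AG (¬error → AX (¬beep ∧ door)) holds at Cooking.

States satisfying ¬error → AX (¬beep ∧ door): {Paused, Error, Done, Open}.
States satisfying AG (¬error → AX (¬beep ∧ door)): {Paused, Error, Open}.
Cooking is reachable from Cooking and violates ¬error → AX (¬beep ∧ door), so AG fails at Cooking.
Cooking ∉ Sat(AG (¬error → AX (¬beep ∧ door))).

No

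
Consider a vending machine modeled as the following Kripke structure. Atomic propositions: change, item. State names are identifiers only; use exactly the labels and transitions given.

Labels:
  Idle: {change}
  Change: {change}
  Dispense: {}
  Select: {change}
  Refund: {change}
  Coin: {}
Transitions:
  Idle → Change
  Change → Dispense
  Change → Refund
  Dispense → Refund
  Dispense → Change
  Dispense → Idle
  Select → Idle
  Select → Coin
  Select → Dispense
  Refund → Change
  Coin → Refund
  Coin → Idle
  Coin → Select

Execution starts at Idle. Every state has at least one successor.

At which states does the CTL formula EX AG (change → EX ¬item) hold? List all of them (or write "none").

{Idle, Change, Dispense, Select, Refund, Coin}

States satisfying AG (change → EX ¬item): {Idle, Change, Dispense, Select, Refund, Coin}.
States satisfying EX AG (change → EX ¬item): {Idle, Change, Dispense, Select, Refund, Coin}.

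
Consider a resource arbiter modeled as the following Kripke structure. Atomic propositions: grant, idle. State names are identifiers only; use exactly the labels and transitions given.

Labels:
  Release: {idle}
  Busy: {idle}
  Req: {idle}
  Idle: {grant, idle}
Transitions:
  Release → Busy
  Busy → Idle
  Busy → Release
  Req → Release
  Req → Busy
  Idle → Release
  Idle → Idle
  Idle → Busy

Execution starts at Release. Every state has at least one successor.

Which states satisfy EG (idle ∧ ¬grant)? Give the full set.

{Release, Busy, Req}

States satisfying idle ∧ ¬grant: {Release, Busy, Req}.
States satisfying EG (idle ∧ ¬grant): {Release, Busy, Req}.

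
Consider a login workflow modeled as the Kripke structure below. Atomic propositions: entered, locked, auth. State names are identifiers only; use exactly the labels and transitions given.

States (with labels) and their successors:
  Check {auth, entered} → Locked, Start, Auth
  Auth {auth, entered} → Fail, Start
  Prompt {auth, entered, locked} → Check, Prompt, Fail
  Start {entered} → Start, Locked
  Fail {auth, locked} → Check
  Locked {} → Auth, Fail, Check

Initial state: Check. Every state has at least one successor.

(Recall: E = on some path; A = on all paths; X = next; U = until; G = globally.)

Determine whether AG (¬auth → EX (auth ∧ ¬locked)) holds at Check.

Does not hold

States satisfying ¬auth → EX (auth ∧ ¬locked): {Check, Auth, Prompt, Fail, Locked}.
States satisfying AG (¬auth → EX (auth ∧ ¬locked)): ∅.
Start is reachable from Check and violates ¬auth → EX (auth ∧ ¬locked), so AG fails at Check.
Check ∉ Sat(AG (¬auth → EX (auth ∧ ¬locked))).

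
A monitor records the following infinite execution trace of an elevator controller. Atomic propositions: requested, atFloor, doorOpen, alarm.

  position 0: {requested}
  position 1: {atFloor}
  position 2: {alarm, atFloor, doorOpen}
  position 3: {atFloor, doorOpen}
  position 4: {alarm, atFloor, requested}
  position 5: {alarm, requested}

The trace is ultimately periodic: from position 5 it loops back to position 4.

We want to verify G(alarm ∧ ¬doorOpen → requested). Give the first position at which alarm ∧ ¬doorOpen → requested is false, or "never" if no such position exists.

never

alarm ∧ ¬doorOpen → requested holds at every position 0..5, and those are all the positions the trace ever visits, so the invariant G(alarm ∧ ¬doorOpen → requested) is never violated.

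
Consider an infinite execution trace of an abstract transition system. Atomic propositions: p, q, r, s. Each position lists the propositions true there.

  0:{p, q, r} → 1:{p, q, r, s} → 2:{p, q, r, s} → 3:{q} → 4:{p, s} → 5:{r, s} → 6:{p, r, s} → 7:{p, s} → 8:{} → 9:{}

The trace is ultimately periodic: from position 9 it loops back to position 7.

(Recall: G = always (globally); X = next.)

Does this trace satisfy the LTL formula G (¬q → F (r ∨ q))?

¬q → F (r ∨ q) must hold at every position from 0 onward. It fails at position 7, so G (¬q → F (r ∨ q)) is false.
Positions where ¬q holds: 4, 5, 6, 7, 8, 9.
Check F (r ∨ q) at each: 4→ok, 5→ok, 6→ok, 7→fails, 8→fails, 9→fails.

Does not hold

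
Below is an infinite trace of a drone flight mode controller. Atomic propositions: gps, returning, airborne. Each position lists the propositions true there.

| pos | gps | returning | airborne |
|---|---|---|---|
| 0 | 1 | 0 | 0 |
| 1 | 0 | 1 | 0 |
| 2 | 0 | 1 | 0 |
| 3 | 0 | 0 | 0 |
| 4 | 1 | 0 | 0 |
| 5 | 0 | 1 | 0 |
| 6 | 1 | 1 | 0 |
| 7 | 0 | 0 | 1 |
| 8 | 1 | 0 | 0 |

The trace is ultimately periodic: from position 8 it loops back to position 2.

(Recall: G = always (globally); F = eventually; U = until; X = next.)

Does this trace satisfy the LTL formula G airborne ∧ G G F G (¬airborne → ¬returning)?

No

airborne must hold at every position from 0 onward. It fails at position 0, so G airborne is false.
G F G (¬airborne → ¬returning) must hold at every position from 0 onward. It fails at position 0, so G G F G (¬airborne → ¬returning) is false.
At position 0: G airborne is false; G G F G (¬airborne → ¬returning) is false; so G airborne ∧ G G F G (¬airborne → ¬returning) is false.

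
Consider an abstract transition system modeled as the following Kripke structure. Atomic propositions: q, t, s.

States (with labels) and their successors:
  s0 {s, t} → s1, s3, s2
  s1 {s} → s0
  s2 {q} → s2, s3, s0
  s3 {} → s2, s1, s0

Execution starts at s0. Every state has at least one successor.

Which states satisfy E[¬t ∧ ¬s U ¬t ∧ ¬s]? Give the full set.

{s2, s3}

States satisfying ¬t ∧ ¬s: {s2, s3}.
States satisfying E[¬t ∧ ¬s U ¬t ∧ ¬s]: {s2, s3}.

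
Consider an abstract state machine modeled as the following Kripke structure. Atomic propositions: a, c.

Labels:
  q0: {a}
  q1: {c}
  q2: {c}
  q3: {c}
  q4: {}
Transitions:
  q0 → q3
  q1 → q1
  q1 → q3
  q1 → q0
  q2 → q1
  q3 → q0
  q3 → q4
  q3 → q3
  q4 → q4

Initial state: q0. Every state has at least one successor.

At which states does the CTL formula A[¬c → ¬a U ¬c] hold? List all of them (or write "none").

{q0, q4}

States satisfying ¬c → ¬a: {q1, q2, q3, q4}.
States satisfying ¬c: {q0, q4}.
States satisfying A[¬c → ¬a U ¬c]: {q0, q4}.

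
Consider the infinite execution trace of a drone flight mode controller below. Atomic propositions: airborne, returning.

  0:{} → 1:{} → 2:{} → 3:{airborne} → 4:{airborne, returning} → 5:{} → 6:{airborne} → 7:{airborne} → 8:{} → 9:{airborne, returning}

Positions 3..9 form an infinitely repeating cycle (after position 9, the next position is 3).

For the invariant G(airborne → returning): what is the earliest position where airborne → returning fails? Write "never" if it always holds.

Check airborne → returning at each position in order: 0 ✓, 1 ✓, 2 ✓.
At position 3 the labels are {airborne}, so airborne → returning is false there. This is the first violation.

3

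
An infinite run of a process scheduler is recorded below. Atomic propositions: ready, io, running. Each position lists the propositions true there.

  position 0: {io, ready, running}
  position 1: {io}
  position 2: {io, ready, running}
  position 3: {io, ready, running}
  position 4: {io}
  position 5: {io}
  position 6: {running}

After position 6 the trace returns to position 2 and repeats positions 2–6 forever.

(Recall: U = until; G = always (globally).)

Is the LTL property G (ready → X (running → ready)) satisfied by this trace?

ready → X (running → ready) holds at every position 0..6, and those are all positions ever visited, so G (ready → X (running → ready)) holds.
Positions where ready holds: 0, 2, 3.
Check X (running → ready) at each: 0→ok, 2→ok, 3→ok.

Holds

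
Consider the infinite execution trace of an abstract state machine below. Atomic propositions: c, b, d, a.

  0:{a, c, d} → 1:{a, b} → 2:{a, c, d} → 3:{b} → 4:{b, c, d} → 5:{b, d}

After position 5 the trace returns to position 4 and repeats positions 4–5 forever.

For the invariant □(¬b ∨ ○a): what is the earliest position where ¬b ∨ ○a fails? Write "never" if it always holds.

Check ¬b ∨ ○a at each position in order: 0 ✓, 1 ✓, 2 ✓.
At position 3 the labels are {b} and the next position 4 has {b, c, d}, so ¬b ∨ ○a is false there. This is the first violation.

3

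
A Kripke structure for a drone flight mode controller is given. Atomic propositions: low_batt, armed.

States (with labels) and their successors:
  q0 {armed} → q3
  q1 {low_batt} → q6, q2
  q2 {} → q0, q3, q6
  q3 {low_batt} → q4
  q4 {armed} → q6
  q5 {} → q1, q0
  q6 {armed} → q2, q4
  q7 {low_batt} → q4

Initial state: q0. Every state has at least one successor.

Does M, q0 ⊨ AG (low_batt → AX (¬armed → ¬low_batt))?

Yes

States satisfying low_batt → AX (¬armed → ¬low_batt): {q0, q1, q2, q3, q4, q5, q6, q7}.
States satisfying AG (low_batt → AX (¬armed → ¬low_batt)): {q0, q1, q2, q3, q4, q5, q6, q7}.
Every state reachable from q0 satisfies low_batt → AX (¬armed → ¬low_batt).
q0 ∈ Sat(AG (low_batt → AX (¬armed → ¬low_batt))).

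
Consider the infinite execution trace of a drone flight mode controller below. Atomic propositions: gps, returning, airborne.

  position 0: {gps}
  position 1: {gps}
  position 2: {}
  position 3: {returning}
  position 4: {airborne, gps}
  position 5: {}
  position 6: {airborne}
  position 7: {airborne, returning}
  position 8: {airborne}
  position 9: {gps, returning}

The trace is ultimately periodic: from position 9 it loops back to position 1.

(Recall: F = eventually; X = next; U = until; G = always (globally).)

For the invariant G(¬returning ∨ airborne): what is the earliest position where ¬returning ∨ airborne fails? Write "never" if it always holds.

3

Check ¬returning ∨ airborne at each position in order: 0 ✓, 1 ✓, 2 ✓.
At position 3 the labels are {returning}, so ¬returning ∨ airborne is false there. This is the first violation.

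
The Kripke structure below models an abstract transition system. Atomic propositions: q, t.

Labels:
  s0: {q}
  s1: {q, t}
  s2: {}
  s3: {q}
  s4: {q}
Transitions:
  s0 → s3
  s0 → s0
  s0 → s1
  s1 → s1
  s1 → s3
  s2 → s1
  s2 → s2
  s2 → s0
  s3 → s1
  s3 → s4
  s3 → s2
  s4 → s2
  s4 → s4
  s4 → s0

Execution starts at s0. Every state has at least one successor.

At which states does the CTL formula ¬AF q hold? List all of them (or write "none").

{s2}

States satisfying q: {s0, s1, s3, s4}.
States satisfying AF q: {s0, s1, s3, s4}.
States satisfying ¬AF q: {s2}.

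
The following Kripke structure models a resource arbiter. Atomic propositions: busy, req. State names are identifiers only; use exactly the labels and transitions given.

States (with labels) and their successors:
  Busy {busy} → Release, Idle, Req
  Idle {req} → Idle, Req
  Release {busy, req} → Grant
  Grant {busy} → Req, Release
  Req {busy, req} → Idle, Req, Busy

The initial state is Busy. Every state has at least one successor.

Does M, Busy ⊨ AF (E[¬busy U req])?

States satisfying E[¬busy U req]: {Idle, Release, Req}.
States satisfying AF (E[¬busy U req]): {Busy, Idle, Release, Grant, Req}.
Busy ∈ Sat(AF (E[¬busy U req])).

Yes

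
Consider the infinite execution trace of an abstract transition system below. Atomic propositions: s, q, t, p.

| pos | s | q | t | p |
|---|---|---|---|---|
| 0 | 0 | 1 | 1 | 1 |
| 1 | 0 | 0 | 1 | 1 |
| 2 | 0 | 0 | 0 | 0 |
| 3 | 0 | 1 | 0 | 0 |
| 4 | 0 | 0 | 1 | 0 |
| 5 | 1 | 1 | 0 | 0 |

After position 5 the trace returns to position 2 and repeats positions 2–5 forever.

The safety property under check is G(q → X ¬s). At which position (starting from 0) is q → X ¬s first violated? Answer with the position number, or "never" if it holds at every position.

never

q → X ¬s holds at every position 0..5, and those are all the positions the trace ever visits, so the invariant G(q → X ¬s) is never violated.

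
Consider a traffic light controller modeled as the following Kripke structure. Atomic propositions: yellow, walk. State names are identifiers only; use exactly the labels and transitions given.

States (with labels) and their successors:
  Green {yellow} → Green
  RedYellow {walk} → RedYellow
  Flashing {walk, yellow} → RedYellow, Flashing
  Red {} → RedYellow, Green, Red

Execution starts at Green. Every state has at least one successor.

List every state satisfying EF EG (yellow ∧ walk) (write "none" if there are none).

States satisfying EG (yellow ∧ walk): {Flashing}.
States satisfying EF EG (yellow ∧ walk): {Flashing}.

{Flashing}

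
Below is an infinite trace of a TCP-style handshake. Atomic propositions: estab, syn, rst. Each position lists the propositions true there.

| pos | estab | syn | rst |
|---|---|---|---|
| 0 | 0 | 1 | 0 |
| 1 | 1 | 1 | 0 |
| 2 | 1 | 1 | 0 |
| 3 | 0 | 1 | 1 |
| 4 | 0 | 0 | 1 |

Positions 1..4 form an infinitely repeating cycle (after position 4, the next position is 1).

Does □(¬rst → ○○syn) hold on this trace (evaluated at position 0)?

Does not hold

¬rst → ○○syn must hold at every position from 0 onward. It fails at position 2, so □(¬rst → ○○syn) is false.
Positions where ¬rst holds: 0, 1, 2.
Check ○○syn at each: 0→ok, 1→ok, 2→fails.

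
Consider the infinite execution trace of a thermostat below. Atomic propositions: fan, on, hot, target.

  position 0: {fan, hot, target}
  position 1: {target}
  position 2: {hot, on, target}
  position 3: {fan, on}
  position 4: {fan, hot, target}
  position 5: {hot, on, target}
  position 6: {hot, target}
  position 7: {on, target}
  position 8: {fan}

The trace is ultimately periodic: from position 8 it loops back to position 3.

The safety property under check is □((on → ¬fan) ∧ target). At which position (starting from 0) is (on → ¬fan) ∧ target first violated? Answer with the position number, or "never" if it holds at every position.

Check (on → ¬fan) ∧ target at each position in order: 0 ✓, 1 ✓, 2 ✓.
At position 3 the labels are {fan, on}, so (on → ¬fan) ∧ target is false there. This is the first violation.

3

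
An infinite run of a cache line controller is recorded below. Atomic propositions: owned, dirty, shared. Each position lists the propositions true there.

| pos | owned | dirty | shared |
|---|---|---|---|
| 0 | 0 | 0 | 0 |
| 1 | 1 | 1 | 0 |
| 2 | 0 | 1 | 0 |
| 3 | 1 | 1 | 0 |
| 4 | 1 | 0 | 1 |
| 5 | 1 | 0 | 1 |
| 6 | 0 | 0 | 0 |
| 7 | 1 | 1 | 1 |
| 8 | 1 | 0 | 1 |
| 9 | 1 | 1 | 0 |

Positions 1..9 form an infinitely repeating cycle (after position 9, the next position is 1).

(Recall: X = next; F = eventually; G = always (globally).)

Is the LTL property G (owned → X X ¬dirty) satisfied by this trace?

owned → X X ¬dirty must hold at every position from 0 onward. It fails at position 1, so G (owned → X X ¬dirty) is false.
Positions where owned holds: 1, 3, 4, 5, 7, 8, 9.
Check X X ¬dirty at each: 1→fails, 3→ok, 4→ok, 5→fails, 7→fails, 8→fails, 9→fails.

Does not hold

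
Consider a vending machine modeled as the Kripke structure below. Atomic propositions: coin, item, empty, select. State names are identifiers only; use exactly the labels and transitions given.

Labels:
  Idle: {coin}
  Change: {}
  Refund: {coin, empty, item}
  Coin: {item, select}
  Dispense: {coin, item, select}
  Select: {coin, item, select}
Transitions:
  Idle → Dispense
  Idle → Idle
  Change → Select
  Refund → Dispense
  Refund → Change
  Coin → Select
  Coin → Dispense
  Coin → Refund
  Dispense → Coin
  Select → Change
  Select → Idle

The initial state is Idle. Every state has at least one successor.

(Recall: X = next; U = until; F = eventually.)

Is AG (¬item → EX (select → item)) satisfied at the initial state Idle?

Holds

States satisfying ¬item → EX (select → item): {Idle, Change, Refund, Coin, Dispense, Select}.
States satisfying AG (¬item → EX (select → item)): {Idle, Change, Refund, Coin, Dispense, Select}.
Every state reachable from Idle satisfies ¬item → EX (select → item).
Idle ∈ Sat(AG (¬item → EX (select → item))).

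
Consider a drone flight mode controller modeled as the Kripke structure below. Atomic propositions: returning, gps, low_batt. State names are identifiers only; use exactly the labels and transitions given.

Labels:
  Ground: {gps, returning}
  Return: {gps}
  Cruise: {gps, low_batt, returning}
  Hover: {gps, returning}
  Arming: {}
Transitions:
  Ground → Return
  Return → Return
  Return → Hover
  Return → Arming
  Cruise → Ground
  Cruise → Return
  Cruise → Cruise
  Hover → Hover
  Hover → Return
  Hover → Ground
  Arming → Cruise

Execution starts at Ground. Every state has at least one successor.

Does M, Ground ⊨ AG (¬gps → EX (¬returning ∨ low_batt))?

Holds

States satisfying ¬gps → EX (¬returning ∨ low_batt): {Ground, Return, Cruise, Hover, Arming}.
States satisfying AG (¬gps → EX (¬returning ∨ low_batt)): {Ground, Return, Cruise, Hover, Arming}.
Every state reachable from Ground satisfies ¬gps → EX (¬returning ∨ low_batt).
Ground ∈ Sat(AG (¬gps → EX (¬returning ∨ low_batt))).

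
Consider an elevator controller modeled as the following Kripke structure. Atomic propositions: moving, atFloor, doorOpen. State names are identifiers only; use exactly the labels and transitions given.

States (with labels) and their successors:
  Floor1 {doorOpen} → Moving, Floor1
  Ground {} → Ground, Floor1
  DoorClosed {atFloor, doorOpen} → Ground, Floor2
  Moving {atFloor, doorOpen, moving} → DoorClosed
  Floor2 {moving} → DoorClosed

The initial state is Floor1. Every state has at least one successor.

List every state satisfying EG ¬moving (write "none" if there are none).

{Floor1, Ground, DoorClosed}

States satisfying ¬moving: {Floor1, Ground, DoorClosed}.
States satisfying EG ¬moving: {Floor1, Ground, DoorClosed}.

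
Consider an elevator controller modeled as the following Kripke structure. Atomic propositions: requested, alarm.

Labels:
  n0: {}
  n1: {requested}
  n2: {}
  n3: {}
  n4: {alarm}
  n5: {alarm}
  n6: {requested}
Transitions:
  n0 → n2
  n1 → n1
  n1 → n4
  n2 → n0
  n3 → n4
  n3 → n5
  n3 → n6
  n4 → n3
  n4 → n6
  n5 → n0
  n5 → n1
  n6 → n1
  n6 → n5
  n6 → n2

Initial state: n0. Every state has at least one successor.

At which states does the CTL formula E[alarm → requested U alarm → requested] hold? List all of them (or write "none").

States satisfying alarm → requested: {n0, n1, n2, n3, n6}.
States satisfying E[alarm → requested U alarm → requested]: {n0, n1, n2, n3, n6}.

{n0, n1, n2, n3, n6}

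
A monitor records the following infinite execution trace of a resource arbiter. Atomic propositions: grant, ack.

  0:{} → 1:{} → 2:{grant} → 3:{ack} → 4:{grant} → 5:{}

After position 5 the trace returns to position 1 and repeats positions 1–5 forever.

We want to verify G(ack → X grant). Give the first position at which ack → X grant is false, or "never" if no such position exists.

ack → X grant holds at every position 0..5, and those are all the positions the trace ever visits, so the invariant G(ack → X grant) is never violated.

never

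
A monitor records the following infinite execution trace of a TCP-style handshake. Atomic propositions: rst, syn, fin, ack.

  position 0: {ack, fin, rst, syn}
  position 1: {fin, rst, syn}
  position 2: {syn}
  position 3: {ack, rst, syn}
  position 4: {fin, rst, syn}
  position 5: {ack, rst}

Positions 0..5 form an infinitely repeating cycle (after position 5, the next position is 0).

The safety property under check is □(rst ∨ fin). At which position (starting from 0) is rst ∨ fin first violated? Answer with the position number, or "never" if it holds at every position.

Check rst ∨ fin at each position in order: 0 ✓, 1 ✓.
At position 2 the labels are {syn}, so rst ∨ fin is false there. This is the first violation.

2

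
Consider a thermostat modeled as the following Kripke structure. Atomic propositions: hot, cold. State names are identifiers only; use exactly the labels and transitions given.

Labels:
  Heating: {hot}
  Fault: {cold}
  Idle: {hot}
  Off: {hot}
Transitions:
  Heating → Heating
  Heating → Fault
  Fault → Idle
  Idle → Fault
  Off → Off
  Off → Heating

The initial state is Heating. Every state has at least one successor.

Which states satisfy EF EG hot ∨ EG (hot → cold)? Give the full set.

{Heating, Off}

States satisfying EG hot: {Heating, Off}.
States satisfying EF EG hot: {Heating, Off}.
States satisfying hot → cold: {Fault}.
States satisfying EG (hot → cold): ∅.
States satisfying EF EG hot ∨ EG (hot → cold): {Heating, Off}.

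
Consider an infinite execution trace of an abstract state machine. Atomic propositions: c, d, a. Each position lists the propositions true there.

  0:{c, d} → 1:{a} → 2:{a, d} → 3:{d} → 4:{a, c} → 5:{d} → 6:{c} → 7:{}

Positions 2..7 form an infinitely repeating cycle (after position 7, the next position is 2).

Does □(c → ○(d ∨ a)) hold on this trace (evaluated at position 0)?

Violated

c → ○(d ∨ a) must hold at every position from 0 onward. It fails at position 6, so □(c → ○(d ∨ a)) is false.
Positions where c holds: 0, 4, 6.
Check ○(d ∨ a) at each: 0→ok, 4→ok, 6→fails.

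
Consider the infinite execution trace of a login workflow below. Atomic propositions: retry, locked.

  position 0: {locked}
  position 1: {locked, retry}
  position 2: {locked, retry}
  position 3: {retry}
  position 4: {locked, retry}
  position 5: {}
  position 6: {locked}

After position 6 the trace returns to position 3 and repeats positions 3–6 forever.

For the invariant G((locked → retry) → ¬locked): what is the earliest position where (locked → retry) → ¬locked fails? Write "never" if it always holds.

Check (locked → retry) → ¬locked at each position in order: 0 ✓.
At position 1 the labels are {locked, retry}, so (locked → retry) → ¬locked is false there. This is the first violation.

1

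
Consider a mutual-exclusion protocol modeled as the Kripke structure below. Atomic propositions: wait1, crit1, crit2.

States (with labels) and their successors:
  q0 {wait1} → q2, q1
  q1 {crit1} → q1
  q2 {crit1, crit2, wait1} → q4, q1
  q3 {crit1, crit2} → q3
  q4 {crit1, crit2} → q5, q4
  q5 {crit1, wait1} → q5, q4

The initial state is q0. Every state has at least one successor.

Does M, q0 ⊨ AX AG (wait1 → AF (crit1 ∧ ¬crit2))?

States satisfying AG (wait1 → AF (crit1 ∧ ¬crit2)): {q1, q3, q4, q5}.
States satisfying AX AG (wait1 → AF (crit1 ∧ ¬crit2)): {q1, q2, q3, q4, q5}.
q0 ∉ Sat(AX AG (wait1 → AF (crit1 ∧ ¬crit2))).

Violated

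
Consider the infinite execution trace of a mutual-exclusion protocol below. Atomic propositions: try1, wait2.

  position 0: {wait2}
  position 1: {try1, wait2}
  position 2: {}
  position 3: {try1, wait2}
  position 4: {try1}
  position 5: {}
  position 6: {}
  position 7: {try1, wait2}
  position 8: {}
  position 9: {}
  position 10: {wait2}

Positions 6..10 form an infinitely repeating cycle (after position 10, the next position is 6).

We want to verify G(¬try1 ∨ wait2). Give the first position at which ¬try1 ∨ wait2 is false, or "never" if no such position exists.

Check ¬try1 ∨ wait2 at each position in order: 0 ✓, 1 ✓, 2 ✓, 3 ✓.
At position 4 the labels are {try1}, so ¬try1 ∨ wait2 is false there. This is the first violation.

4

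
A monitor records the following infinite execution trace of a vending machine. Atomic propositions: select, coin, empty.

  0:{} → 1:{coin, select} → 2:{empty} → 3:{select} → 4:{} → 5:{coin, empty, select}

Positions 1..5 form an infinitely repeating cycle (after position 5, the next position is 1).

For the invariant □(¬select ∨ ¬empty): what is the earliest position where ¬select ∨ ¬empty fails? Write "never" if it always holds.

5

Check ¬select ∨ ¬empty at each position in order: 0 ✓, 1 ✓, 2 ✓, 3 ✓, 4 ✓.
At position 5 the labels are {coin, empty, select}, so ¬select ∨ ¬empty is false there. This is the first violation.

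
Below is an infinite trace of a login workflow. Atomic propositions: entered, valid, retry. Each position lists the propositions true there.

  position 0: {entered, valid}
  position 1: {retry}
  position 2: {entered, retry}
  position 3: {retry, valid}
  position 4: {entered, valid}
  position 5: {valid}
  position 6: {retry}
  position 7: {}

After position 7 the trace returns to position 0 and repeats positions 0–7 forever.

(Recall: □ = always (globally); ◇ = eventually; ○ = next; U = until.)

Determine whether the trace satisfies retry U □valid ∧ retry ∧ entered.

Walking from position 0: at position 0, □valid has not yet held and retry fails, so retry U □valid is false.
At position 0: retry U □valid is false; retry ∧ entered is false; so retry U □valid ∧ retry ∧ entered is false.

Does not hold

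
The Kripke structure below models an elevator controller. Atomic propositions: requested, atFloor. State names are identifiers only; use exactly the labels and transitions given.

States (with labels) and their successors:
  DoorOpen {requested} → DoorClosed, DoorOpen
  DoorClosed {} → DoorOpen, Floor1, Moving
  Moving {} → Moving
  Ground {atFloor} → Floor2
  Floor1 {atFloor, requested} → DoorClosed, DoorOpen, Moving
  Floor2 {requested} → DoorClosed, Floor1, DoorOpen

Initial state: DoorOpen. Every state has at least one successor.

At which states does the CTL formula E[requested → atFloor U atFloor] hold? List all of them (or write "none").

{DoorClosed, Ground, Floor1}

States satisfying requested → atFloor: {DoorClosed, Moving, Ground, Floor1}.
States satisfying atFloor: {Ground, Floor1}.
States satisfying E[requested → atFloor U atFloor]: {DoorClosed, Ground, Floor1}.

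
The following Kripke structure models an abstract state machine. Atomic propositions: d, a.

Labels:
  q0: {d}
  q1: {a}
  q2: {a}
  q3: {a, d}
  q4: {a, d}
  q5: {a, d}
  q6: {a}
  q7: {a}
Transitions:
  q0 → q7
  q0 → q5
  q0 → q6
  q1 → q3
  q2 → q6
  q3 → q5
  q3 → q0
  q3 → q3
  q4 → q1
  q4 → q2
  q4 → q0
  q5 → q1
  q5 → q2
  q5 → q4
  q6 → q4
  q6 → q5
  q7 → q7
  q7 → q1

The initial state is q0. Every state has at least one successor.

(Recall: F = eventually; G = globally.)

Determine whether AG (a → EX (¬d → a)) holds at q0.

Satisfied

States satisfying a → EX (¬d → a): {q0, q1, q2, q3, q4, q5, q6, q7}.
States satisfying AG (a → EX (¬d → a)): {q0, q1, q2, q3, q4, q5, q6, q7}.
Every state reachable from q0 satisfies a → EX (¬d → a).
q0 ∈ Sat(AG (a → EX (¬d → a))).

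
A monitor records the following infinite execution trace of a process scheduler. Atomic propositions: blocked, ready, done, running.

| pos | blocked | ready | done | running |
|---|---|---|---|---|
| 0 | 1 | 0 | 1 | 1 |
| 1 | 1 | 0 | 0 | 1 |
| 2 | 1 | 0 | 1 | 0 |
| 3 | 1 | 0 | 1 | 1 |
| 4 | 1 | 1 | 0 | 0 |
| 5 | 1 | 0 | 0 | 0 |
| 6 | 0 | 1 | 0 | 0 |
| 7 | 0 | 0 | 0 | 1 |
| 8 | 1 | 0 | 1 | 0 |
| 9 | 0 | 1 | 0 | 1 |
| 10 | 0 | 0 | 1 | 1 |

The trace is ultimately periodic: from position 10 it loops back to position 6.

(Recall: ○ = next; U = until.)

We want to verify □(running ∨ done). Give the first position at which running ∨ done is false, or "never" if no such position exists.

Check running ∨ done at each position in order: 0 ✓, 1 ✓, 2 ✓, 3 ✓.
At position 4 the labels are {blocked, ready}, so running ∨ done is false there. This is the first violation.

4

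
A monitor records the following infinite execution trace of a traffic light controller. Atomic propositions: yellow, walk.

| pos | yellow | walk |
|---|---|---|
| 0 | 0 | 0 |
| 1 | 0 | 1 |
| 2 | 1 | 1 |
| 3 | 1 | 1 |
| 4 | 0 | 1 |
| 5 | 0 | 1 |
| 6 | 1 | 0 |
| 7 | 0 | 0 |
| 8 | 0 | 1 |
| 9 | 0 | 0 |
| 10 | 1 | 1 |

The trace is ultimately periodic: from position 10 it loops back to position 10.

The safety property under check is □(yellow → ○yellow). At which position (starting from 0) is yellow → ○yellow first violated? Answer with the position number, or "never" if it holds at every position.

Check yellow → ○yellow at each position in order: 0 ✓, 1 ✓, 2 ✓.
At position 3 the labels are {walk, yellow} and the next position 4 has {walk}, so yellow → ○yellow is false there. This is the first violation.

3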